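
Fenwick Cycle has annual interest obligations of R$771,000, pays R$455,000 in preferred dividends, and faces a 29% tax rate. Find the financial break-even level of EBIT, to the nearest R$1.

Grossing the preferred dividend up to pre-tax terms: R$455,000 / (1 − 0.29) = R$640,845.07.
Financial break-even EBIT = interest + D_p ÷ (1 − t) = R$771,000 + R$640,845.07 = R$1,411,845.07.

R$1,411,845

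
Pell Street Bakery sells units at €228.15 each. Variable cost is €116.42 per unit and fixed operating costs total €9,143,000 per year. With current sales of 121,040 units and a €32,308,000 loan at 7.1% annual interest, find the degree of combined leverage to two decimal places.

Total contribution margin = 121,040 × €111.73 = €13,523,799.20.
Operating income = contribution − fixed costs = €13,523,799.20 − €9,143,000 = €4,380,799.20. Interest = €2,293,868.00, so EBIT − I = €2,086,931.20.
DCL = contribution ÷ (EBIT − I) = €13,523,799.20 ÷ €2,086,931.20 = 6.4802.

6.48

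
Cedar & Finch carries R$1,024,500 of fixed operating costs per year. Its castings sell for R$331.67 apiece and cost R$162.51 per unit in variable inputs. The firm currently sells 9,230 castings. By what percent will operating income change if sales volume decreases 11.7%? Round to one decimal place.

-34.0%

Contribution at this volume is 9,230 × R$169.16 = R$1,561,346.80.
Subtracting fixed costs: EBIT = R$1,561,346.80 − R$1,024,500 = R$536,846.80.
So DOL = total CM / EBIT = R$1,561,346.80 / R$536,846.80 = 2.9084.
Operating income changes by 2.9084 × -11.7% = -34.0%.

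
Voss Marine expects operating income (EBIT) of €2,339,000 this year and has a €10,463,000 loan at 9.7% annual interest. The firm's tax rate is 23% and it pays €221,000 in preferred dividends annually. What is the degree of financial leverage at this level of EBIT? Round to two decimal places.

2.26

Annual interest charges come to €1,014,911.00.
Preferred dividends grossed up pre-tax: €221,000 / (1 − 0.23) = €287,012.99.
DFL = EBIT ÷ [EBIT − I − D_p/(1−t)] = €2,339,000 ÷ [€2,339,000 − €1,014,911.00 − €287,012.99] = €2,339,000 ÷ €1,037,076.01 = 2.2554.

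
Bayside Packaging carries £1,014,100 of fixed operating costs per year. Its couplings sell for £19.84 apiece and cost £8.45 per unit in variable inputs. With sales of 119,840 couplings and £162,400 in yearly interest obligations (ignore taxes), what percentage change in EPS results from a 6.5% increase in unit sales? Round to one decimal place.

+47.1%

Total contribution margin = 119,840 × £11.39 = £1,364,977.60.
Subtracting fixed costs: EBIT = £1,364,977.60 − £1,014,100 = £350,877.60.
Interest = £162,400.00, so EBIT − I = £188,477.60.
Degree of combined leverage = contribution ÷ (EBIT − I) = £1,364,977.60 ÷ £188,477.60 = 7.2421.
EPS therefore changes by 7.2421 × (+6.5%) = +47.1%.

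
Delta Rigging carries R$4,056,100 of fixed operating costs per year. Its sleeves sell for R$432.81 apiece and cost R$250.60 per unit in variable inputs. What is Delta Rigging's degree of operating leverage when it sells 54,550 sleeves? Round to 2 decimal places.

1.69

Total contribution margin = 54,550 × R$182.21 = R$9,939,555.50.
Operating income = contribution − fixed costs = R$9,939,555.50 − R$4,056,100 = R$5,883,455.50.
DOL = contribution ÷ EBIT = R$9,939,555.50 ÷ R$5,883,455.50 = 1.6894.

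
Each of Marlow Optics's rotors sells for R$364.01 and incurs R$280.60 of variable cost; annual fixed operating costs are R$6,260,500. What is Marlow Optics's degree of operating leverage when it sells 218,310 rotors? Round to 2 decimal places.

Contribution at this volume is 218,310 × R$83.41 = R$18,209,237.10.
Subtracting fixed costs: EBIT = R$18,209,237.10 − R$6,260,500 = R$11,948,737.10.
Degree of operating leverage = R$18,209,237.10 / R$11,948,737.10 = 1.5239.

1.52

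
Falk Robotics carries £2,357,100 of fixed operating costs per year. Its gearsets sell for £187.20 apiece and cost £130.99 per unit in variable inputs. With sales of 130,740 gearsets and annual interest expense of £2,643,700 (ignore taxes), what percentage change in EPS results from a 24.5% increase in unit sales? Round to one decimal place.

+76.7%

Total contribution margin = 130,740 × £56.21 = £7,348,895.40.
EBIT = £7,348,895.40 − £2,357,100 = £4,991,795.40.
After interest of £2,643,700.00, pre-tax earnings = £2,348,095.40.
DCL = total CM / (EBIT − I) = £7,348,895.40 / £2,348,095.40 = 3.1297.
%ΔEPS = DCL × %ΔSales = 3.1297 × +24.5% = +76.7%.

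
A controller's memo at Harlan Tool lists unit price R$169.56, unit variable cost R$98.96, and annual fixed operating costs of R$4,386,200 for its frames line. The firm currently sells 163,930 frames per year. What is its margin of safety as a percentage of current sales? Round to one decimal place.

Unit CM = price − variable cost = R$169.56 − R$98.96 = R$70.60. Break-even units = R$4,386,200 ÷ R$70.60 = 62,127.48; break-even revenue = 62,127.48 × R$169.56 = R$10,534,335.30.
Actual sales revenue = 163,930 × R$169.56 = R$27,795,970.80.
Margin of safety = (R$27,795,970.80 − R$10,534,335.30) ÷ R$27,795,970.80 = 62.1%.

62.1%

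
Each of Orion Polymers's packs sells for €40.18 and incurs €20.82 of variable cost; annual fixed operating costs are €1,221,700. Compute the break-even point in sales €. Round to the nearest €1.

CM per unit = €40.18 − €20.82 = €19.36; CM ratio = €19.36 / €40.18 = 0.4818.
Break-even revenue = fixed costs × price ÷ CM = €1,221,700 × €40.18 ÷ €19.36 = €2,535,532.

€2,535,532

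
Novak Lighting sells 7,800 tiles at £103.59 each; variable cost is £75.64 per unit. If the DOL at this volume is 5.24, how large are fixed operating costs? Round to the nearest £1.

£176,405

Contribution at this volume is 7,800 × £27.95 = £218,010.00.
DOL = contribution / EBIT, so EBIT = £218,010.00 / 5.24 = £41,604.96.
And FC = contribution − EBIT = £218,010.00 − £41,604.96 = £176,405.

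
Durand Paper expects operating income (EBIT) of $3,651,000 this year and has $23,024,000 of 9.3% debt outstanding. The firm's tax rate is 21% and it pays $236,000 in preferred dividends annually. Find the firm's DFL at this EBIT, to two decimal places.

Interest = $2,141,232.00.
Pre-tax preferred-dividend burden = $236,000 ÷ (1 − 0.21) = $298,734.18.
DFL = EBIT ÷ [EBIT − I − D_p/(1−t)] = $3,651,000 ÷ [$3,651,000 − $2,141,232.00 − $298,734.18] = $3,651,000 ÷ $1,211,033.82 = 3.0148.

3.01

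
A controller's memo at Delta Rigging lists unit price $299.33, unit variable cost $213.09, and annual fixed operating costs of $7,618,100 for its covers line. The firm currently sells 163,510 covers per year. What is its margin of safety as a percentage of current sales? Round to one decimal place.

Unit CM = price − variable cost = $299.33 − $213.09 = $86.24. Break-even units = $7,618,100 ÷ $86.24 = 88,336.04; break-even revenue = 88,336.04 × $299.33 = $26,441,626.54.
Current sales = 163,510 × $299.33 = $48,943,448.30.
Margin of safety = ($48,943,448.30 − $26,441,626.54) ÷ $48,943,448.30 = 46.0%.

46.0%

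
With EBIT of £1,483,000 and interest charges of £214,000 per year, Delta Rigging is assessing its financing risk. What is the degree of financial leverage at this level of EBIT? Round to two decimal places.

Interest = £214,000.00.
DFL = EBIT ÷ (EBIT − I) = £1,483,000 ÷ (£1,483,000 − £214,000.00) = £1,483,000 ÷ £1,269,000.00 = 1.1686.

1.17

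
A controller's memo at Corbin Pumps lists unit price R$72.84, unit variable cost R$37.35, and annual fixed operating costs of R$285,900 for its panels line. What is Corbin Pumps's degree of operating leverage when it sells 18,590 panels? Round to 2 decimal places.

1.76

Contribution at this volume is 18,590 × R$35.49 = R$659,759.10.
Subtracting fixed costs: EBIT = R$659,759.10 − R$285,900 = R$373,859.10.
Degree of operating leverage = R$659,759.10 / R$373,859.10 = 1.7647.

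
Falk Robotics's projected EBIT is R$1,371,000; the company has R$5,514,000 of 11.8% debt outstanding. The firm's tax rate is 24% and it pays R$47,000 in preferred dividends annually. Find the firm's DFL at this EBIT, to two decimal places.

Interest = R$650,652.00.
Preferred dividends grossed up pre-tax: R$47,000 / (1 − 0.24) = R$61,842.11.
DFL = EBIT ÷ [EBIT − I − D_p/(1−t)] = R$1,371,000 ÷ [R$1,371,000 − R$650,652.00 − R$61,842.11] = R$1,371,000 ÷ R$658,505.89 = 2.0820.

2.08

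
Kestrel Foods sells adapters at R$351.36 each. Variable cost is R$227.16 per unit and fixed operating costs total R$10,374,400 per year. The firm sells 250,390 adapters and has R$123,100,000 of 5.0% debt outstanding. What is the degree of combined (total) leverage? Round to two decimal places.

2.13

At 250,390 units, contribution = 250,390 × R$124.20 = R$31,098,438.00.
EBIT = R$31,098,438.00 − R$10,374,400 = R$20,724,038.00. Interest = R$6,155,000.00.
DOL = R$31,098,438.00 ÷ R$20,724,038.00 = 1.5006; DFL = R$20,724,038.00 ÷ R$14,569,038.00 = 1.4225.
DCL = DOL × DFL = 1.5006 × 1.4225 = 2.1346.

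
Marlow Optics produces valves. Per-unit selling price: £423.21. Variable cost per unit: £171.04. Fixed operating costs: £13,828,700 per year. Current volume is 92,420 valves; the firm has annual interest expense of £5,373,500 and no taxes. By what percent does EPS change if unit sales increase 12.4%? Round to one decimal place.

+70.4%

At 92,420 units, contribution = 92,420 × £252.17 = £23,305,551.40.
Subtracting fixed costs: EBIT = £23,305,551.40 − £13,828,700 = £9,476,851.40.
After interest of £5,373,500.00, pre-tax earnings = £4,103,351.40.
Degree of combined leverage = contribution ÷ (EBIT − I) = £23,305,551.40 ÷ £4,103,351.40 = 5.6796.
%ΔEPS = DCL × %ΔSales = 5.6796 × +12.4% = +70.4%.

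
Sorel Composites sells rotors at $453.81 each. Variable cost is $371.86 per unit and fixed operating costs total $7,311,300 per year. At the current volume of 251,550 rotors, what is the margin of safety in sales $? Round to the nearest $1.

$73,668,522

Each unit contributes $453.81 − $371.86 = $81.95. Break-even units = $7,311,300 ÷ $81.95 = 89,216.60; break-even revenue = 89,216.60 × $453.81 = $40,487,383.20.
Current sales = 251,550 × $453.81 = $114,155,905.50.
Margin of safety = $114,155,905.50 − $40,487,383.20 = $73,668,522.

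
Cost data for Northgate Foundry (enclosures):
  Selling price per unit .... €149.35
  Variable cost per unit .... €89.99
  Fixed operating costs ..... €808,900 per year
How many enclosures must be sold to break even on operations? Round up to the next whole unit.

Contribution margin per unit = €149.35 − €89.99 = €59.36.
Break-even volume = fixed costs ÷ CM per unit = €808,900 ÷ €59.36 = 13,627.02, so 13,628 enclosures.

13,628 enclosures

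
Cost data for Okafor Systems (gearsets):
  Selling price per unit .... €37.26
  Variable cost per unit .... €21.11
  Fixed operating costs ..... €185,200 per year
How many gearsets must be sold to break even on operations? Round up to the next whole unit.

11,468 gearsets

Each unit contributes €37.26 − €21.11 = €16.15.
Break-even Q = €185,200 / €16.15 = 11,467.49 → 11,468 gearsets.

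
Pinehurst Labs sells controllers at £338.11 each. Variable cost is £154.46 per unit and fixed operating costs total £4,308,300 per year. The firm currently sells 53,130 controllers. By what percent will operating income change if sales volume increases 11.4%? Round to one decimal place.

+20.4%

Contribution at this volume is 53,130 × £183.65 = £9,757,324.50.
EBIT = £9,757,324.50 − £4,308,300 = £5,449,024.50.
Degree of operating leverage = £9,757,324.50 / £5,449,024.50 = 1.7907.
Operating income changes by 1.7907 × +11.4% = +20.4%.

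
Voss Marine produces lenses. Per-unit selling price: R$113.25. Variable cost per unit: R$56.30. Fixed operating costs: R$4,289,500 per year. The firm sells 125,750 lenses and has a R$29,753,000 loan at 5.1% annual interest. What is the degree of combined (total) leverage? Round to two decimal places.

5.29

Contribution at this volume is 125,750 × R$56.95 = R$7,161,462.50.
EBIT = R$7,161,462.50 − R$4,289,500 = R$2,871,962.50. Interest = R$1,517,403.00, so EBIT − I = R$1,354,559.50.
Degree of total leverage = total CM / (EBIT − interest) = R$7,161,462.50 / R$1,354,559.50 = 5.2869.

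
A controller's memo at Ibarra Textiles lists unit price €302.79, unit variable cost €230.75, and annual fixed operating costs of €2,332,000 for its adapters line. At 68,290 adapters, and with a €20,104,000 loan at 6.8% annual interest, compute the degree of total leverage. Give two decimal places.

At 68,290 units, contribution = 68,290 × €72.04 = €4,919,611.60.
Operating income = contribution − fixed costs = €4,919,611.60 − €2,332,000 = €2,587,611.60. Interest = €1,367,072.00, so EBIT − I = €1,220,539.60.
DCL = contribution ÷ (EBIT − I) = €4,919,611.60 ÷ €1,220,539.60 = 4.0307.

4.03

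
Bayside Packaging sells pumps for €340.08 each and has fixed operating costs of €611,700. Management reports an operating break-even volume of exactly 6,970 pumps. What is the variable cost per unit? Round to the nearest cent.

€252.32

At break-even, FC = Q × (P − VC), so P − VC = €611,700 ÷ 6,970 = €87.7618.
Hence VC = price − CM = €340.08 − €87.7618 = €252.32.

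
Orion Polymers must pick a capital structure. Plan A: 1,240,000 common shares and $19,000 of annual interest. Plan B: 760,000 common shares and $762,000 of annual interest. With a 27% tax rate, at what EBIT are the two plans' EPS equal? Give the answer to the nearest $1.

$1,938,417

Set EPS_A = EPS_B: (EBIT − $19,000)(1 − 0.27) ÷ 1,240,000 = (EBIT − $762,000)(1 − 0.27) ÷ 760,000.
The (1 − t) factor cancels: (EBIT − 19,000) × 760,000 = (EBIT − 762,000) × 1,240,000.
Solving, EBIT = (762,000·1,240,000 − 19,000·760,000) / (1,240,000 − 760,000) = 930,440,000,000 / 480,000 = 1,938,416.67.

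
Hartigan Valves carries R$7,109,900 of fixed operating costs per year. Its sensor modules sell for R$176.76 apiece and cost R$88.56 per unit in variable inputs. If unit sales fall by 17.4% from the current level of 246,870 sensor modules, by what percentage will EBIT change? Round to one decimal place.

-25.8%

At 246,870 units, contribution = 246,870 × R$88.20 = R$21,773,934.00.
Operating income = contribution − fixed costs = R$21,773,934.00 − R$7,109,900 = R$14,664,034.00.
Degree of operating leverage = R$21,773,934.00 / R$14,664,034.00 = 1.4849.
%ΔEBIT = DOL × %ΔSales = 1.4849 × -17.4% = -25.8%.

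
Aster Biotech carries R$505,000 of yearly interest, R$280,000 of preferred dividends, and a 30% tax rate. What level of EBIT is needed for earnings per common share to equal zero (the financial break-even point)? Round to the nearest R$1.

Preferred dividends are paid after tax, so their pre-tax equivalent is R$280,000 ÷ (1 − 0.30) = R$400,000.00.
Financial break-even EBIT = interest + D_p ÷ (1 − t) = R$505,000 + R$400,000.00 = R$905,000.00.

R$905,000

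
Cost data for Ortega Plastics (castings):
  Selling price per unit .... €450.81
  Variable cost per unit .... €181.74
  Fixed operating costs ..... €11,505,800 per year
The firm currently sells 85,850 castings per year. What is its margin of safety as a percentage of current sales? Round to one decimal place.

Each unit contributes €450.81 − €181.74 = €269.07. Break-even units = €11,505,800 ÷ €269.07 = 42,761.36; break-even revenue = 42,761.36 × €450.81 = €19,277,250.15.
Current sales = 85,850 × €450.81 = €38,702,038.50.
Margin of safety = (€38,702,038.50 − €19,277,250.15) ÷ €38,702,038.50 = 50.2%.

50.2%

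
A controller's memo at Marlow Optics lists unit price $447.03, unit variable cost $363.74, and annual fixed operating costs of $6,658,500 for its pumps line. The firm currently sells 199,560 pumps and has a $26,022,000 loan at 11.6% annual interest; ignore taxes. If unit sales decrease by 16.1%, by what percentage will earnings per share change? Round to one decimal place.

-38.5%

Contribution at this volume is 199,560 × $83.29 = $16,621,352.40.
Operating income = contribution − fixed costs = $16,621,352.40 − $6,658,500 = $9,962,852.40.
Interest = $3,018,552.00, so EBIT − I = $6,944,300.40.
Degree of combined leverage = contribution ÷ (EBIT − I) = $16,621,352.40 ÷ $6,944,300.40 = 2.3935.
EPS therefore changes by 2.3935 × (-16.1%) = -38.5%.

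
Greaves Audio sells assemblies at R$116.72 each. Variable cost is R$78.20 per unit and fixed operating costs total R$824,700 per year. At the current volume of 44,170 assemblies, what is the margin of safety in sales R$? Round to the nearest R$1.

Each unit contributes R$116.72 − R$78.20 = R$38.52. Break-even units = R$824,700 ÷ R$38.52 = 21,409.66; break-even revenue = 21,409.66 × R$116.72 = R$2,498,935.20.
Actual sales revenue = 44,170 × R$116.72 = R$5,155,522.40.
Margin of safety = R$5,155,522.40 − R$2,498,935.20 = R$2,656,587.

R$2,656,587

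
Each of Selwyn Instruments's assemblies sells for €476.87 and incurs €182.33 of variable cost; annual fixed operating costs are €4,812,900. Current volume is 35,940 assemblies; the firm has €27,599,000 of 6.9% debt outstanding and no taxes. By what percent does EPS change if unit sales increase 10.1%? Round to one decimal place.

+27.6%

Total contribution margin = 35,940 × €294.54 = €10,585,767.60.
Operating income = contribution − fixed costs = €10,585,767.60 − €4,812,900 = €5,772,867.60.
After interest of €1,904,331.00, pre-tax earnings = €3,868,536.60.
DCL = total CM / (EBIT − I) = €10,585,767.60 / €3,868,536.60 = 2.7364.
%ΔEPS = DCL × %ΔSales = 2.7364 × +10.1% = +27.6%.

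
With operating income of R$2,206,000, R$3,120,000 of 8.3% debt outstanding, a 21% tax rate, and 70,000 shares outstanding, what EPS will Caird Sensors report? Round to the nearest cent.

R$21.97

Pre-tax income = R$2,206,000 − R$258,960.00 = R$1,947,040.00.
After tax at 21%: net income = R$1,947,040.00 × 0.79 = R$1,538,161.60.
Per share: R$1,538,161.60 / 70,000 shares = R$21.97.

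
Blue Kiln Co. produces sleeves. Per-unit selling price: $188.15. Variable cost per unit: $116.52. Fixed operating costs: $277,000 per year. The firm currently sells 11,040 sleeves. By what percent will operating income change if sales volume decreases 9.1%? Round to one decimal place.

At 11,040 units, contribution = 11,040 × $71.63 = $790,795.20.
Operating income = contribution − fixed costs = $790,795.20 − $277,000 = $513,795.20.
So DOL = total CM / EBIT = $790,795.20 / $513,795.20 = 1.5391.
Operating income changes by 1.5391 × -9.1% = -14.0%.

-14.0%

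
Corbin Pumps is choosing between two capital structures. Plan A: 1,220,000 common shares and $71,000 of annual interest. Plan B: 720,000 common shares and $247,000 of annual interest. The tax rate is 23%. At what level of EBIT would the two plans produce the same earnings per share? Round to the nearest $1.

$500,440

At indifference, (EBIT − 71,000)(1 − t)/1,220,000 = (EBIT − 247,000)(1 − t)/720,000.
Cancelling (1 − t) and cross-multiplying: 720,000·(EBIT − 71,000) = 1,220,000·(EBIT − 247,000).
EBIT × (1,220,000 − 720,000) = 247,000 × 1,220,000 − 71,000 × 720,000 = 250,220,000,000, so EBIT = 250,220,000,000 ÷ 500,000 = 500,440.00.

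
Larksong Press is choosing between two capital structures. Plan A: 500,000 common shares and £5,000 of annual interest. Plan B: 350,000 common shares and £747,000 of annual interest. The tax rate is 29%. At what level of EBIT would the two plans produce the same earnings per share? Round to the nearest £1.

£2,478,333

Set EPS_A = EPS_B: (EBIT − £5,000)(1 − 0.29) ÷ 500,000 = (EBIT − £747,000)(1 − 0.29) ÷ 350,000.
The (1 − t) factor cancels: (EBIT − 5,000) × 350,000 = (EBIT − 747,000) × 500,000.
Solving, EBIT = (747,000·500,000 − 5,000·350,000) / (500,000 − 350,000) = 371,750,000,000 / 150,000 = 2,478,333.33.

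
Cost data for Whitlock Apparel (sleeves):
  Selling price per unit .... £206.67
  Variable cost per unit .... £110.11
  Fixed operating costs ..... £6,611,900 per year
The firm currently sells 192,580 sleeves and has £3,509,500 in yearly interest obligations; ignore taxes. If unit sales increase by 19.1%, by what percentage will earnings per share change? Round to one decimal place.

Contribution at this volume is 192,580 × £96.56 = £18,595,524.80.
Subtracting fixed costs: EBIT = £18,595,524.80 − £6,611,900 = £11,983,624.80.
Interest = £3,509,500.00, so EBIT − I = £8,474,124.80.
DCL = total CM / (EBIT − I) = £18,595,524.80 / £8,474,124.80 = 2.1944.
%ΔEPS = DCL × %ΔSales = 2.1944 × +19.1% = +41.9%.

+41.9%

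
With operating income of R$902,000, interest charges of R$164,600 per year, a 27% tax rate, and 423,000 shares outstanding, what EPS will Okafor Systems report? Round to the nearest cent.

Pre-tax income = R$902,000 − R$164,600.00 = R$737,400.00.
After tax at 27%: net income = R$737,400.00 × 0.73 = R$538,302.00.
Per share: R$538,302.00 / 423,000 shares = R$1.27.

R$1.27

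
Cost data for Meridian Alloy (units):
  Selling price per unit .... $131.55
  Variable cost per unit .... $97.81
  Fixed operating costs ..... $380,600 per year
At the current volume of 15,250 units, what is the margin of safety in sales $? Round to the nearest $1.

Unit CM = price − variable cost = $131.55 − $97.81 = $33.74. Break-even units = $380,600 ÷ $33.74 = 11,280.38; break-even revenue = 11,280.38 × $131.55 = $1,483,933.91.
Actual sales revenue = 15,250 × $131.55 = $2,006,137.50.
Margin of safety = $2,006,137.50 − $1,483,933.91 = $522,204.

$522,204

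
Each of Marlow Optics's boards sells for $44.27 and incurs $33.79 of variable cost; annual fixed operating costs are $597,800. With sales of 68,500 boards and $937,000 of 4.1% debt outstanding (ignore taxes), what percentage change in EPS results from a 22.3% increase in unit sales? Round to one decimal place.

Total contribution margin = 68,500 × $10.48 = $717,880.00.
Operating income = contribution − fixed costs = $717,880.00 − $597,800 = $120,080.00.
Interest = $38,417.00, so EBIT − I = $81,663.00.
DCL = total CM / (EBIT − I) = $717,880.00 / $81,663.00 = 8.7908.
%ΔEPS = DCL × %ΔSales = 8.7908 × +22.3% = +196.0%.

+196.0%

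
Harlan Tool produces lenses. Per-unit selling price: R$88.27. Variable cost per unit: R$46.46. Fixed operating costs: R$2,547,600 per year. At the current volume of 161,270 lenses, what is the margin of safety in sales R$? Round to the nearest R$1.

Unit CM = price − variable cost = R$88.27 − R$46.46 = R$41.81. Break-even units = R$2,547,600 ÷ R$41.81 = 60,932.79; break-even revenue = 60,932.79 × R$88.27 = R$5,378,537.48.
Actual sales revenue = 161,270 × R$88.27 = R$14,235,302.90.
Margin of safety = R$14,235,302.90 − R$5,378,537.48 = R$8,856,765.

R$8,856,765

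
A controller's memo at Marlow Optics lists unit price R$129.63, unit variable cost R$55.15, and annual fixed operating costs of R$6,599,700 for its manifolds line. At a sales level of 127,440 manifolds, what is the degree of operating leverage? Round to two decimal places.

Contribution at this volume is 127,440 × R$74.48 = R$9,491,731.20.
Operating income = contribution − fixed costs = R$9,491,731.20 − R$6,599,700 = R$2,892,031.20.
Degree of operating leverage = R$9,491,731.20 / R$2,892,031.20 = 3.2820.

3.28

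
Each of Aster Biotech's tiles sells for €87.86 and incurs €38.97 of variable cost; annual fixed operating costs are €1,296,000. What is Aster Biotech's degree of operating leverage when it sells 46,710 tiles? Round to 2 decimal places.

2.31

Contribution at this volume is 46,710 × €48.89 = €2,283,651.90.
Operating income = contribution − fixed costs = €2,283,651.90 − €1,296,000 = €987,651.90.
So DOL = total CM / EBIT = €2,283,651.90 / €987,651.90 = 2.3122.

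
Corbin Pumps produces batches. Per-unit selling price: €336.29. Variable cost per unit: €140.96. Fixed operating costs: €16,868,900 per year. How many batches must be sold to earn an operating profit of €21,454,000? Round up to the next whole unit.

196,196 batches

Each unit contributes €336.29 − €140.96 = €195.33.
Need Q such that Q × €195.33 − €16,868,900 = €21,454,000, i.e. Q = €38,322,900 / €195.33 = 196,195.67 → 196,196.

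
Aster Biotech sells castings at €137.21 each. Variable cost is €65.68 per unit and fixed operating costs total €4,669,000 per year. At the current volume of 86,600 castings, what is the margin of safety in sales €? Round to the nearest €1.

Contribution margin per unit = €137.21 − €65.68 = €71.53. Break-even units = €4,669,000 ÷ €71.53 = 65,273.31; break-even revenue = 65,273.31 × €137.21 = €8,956,151.13.
Current sales = 86,600 × €137.21 = €11,882,386.00.
Margin of safety = €11,882,386.00 − €8,956,151.13 = €2,926,235.

€2,926,235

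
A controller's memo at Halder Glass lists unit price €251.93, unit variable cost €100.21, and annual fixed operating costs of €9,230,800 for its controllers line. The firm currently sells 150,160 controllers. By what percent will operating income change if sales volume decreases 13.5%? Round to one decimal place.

-22.7%

Total contribution margin = 150,160 × €151.72 = €22,782,275.20.
Operating income = contribution − fixed costs = €22,782,275.20 − €9,230,800 = €13,551,475.20.
DOL = contribution ÷ EBIT = €22,782,275.20 ÷ €13,551,475.20 = 1.6812.
%ΔEBIT = DOL × %ΔSales = 1.6812 × -13.5% = -22.7%.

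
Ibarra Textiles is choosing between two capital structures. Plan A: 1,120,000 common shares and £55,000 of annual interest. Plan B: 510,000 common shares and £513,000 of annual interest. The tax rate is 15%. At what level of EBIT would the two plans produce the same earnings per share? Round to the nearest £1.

Set EPS_A = EPS_B: (EBIT − £55,000)(1 − 0.15) ÷ 1,120,000 = (EBIT − £513,000)(1 − 0.15) ÷ 510,000.
Cancelling (1 − t) and cross-multiplying: 510,000·(EBIT − 55,000) = 1,120,000·(EBIT − 513,000).
Solving, EBIT = (513,000·1,120,000 − 55,000·510,000) / (1,120,000 − 510,000) = 546,510,000,000 / 610,000 = 895,918.03.

£895,918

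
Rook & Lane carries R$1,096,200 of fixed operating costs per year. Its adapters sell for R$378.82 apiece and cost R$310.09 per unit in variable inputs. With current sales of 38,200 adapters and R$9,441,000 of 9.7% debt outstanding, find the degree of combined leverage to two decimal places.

4.28

Total contribution margin = 38,200 × R$68.73 = R$2,625,486.00.
Operating income = contribution − fixed costs = R$2,625,486.00 − R$1,096,200 = R$1,529,286.00. Interest = R$915,777.00, so EBIT − I = R$613,509.00.
DCL = contribution ÷ (EBIT − I) = R$2,625,486.00 ÷ R$613,509.00 = 4.2795.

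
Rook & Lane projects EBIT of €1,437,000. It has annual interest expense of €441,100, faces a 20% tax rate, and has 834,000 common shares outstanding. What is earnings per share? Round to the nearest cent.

Interest = €441,100.00, so EBT = €1,437,000 − €441,100.00 = €995,900.00.
After tax at 20%: net income = €995,900.00 × 0.80 = €796,720.00.
EPS = €796,720.00 ÷ 834,000 = €0.96.

€0.96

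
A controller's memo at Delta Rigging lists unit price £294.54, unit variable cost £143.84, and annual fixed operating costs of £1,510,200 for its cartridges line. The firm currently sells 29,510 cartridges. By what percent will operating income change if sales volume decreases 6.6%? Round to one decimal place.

Total contribution margin = 29,510 × £150.70 = £4,447,157.00.
Operating income = contribution − fixed costs = £4,447,157.00 − £1,510,200 = £2,936,957.00.
Degree of operating leverage = £4,447,157.00 / £2,936,957.00 = 1.5142.
%ΔEBIT = DOL × %ΔSales = 1.5142 × -6.6% = -10.0%.

-10.0%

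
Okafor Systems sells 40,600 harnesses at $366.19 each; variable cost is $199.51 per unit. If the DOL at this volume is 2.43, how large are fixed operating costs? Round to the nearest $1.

Contribution at this volume is 40,600 × $166.68 = $6,767,208.00.
Since DOL = CM ÷ EBIT, EBIT = $6,767,208.00 ÷ 2.43 = $2,784,859.26.
And FC = contribution − EBIT = $6,767,208.00 − $2,784,859.26 = $3,982,349.

$3,982,349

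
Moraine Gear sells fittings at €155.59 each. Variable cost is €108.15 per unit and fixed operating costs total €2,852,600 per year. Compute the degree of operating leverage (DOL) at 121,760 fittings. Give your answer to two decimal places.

Total contribution margin = 121,760 × €47.44 = €5,776,294.40.
Operating income = contribution − fixed costs = €5,776,294.40 − €2,852,600 = €2,923,694.40.
So DOL = total CM / EBIT = €5,776,294.40 / €2,923,694.40 = 1.9757.

1.98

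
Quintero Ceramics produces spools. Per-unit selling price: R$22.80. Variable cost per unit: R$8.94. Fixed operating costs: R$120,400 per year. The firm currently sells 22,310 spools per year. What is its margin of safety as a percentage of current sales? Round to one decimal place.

61.1%

Each unit contributes R$22.80 − R$8.94 = R$13.86. Break-even units = R$120,400 ÷ R$13.86 = 8,686.87; break-even revenue = 8,686.87 × R$22.80 = R$198,060.61.
Current sales = 22,310 × R$22.80 = R$508,668.00.
Margin of safety = (R$508,668.00 − R$198,060.61) ÷ R$508,668.00 = 61.1%.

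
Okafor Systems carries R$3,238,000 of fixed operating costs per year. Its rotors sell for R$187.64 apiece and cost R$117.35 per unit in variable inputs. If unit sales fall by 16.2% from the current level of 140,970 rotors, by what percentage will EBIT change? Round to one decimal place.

At 140,970 units, contribution = 140,970 × R$70.29 = R$9,908,781.30.
Subtracting fixed costs: EBIT = R$9,908,781.30 − R$3,238,000 = R$6,670,781.30.
DOL = contribution ÷ EBIT = R$9,908,781.30 ÷ R$6,670,781.30 = 1.4854.
%ΔEBIT = DOL × %ΔSales = 1.4854 × -16.2% = -24.1%.

-24.1%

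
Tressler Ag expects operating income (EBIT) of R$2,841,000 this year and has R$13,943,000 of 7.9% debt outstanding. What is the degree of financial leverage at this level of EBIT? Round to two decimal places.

Interest = R$1,101,497.00.
Degree of financial leverage = EBIT / (EBIT − interest) = R$2,841,000 / R$1,739,503.00 = 1.6332.

1.63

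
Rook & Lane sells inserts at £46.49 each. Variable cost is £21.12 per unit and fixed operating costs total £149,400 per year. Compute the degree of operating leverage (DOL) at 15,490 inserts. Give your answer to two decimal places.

1.61

Contribution at this volume is 15,490 × £25.37 = £392,981.30.
Subtracting fixed costs: EBIT = £392,981.30 − £149,400 = £243,581.30.
So DOL = total CM / EBIT = £392,981.30 / £243,581.30 = 1.6133.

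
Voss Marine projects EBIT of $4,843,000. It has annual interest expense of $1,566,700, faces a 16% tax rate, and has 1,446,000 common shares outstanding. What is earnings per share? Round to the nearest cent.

$1.90

Pre-tax income = $4,843,000 − $1,566,700.00 = $3,276,300.00.
After tax at 16%: net income = $3,276,300.00 × 0.84 = $2,752,092.00.
Per share: $2,752,092.00 / 1,446,000 shares = $1.90.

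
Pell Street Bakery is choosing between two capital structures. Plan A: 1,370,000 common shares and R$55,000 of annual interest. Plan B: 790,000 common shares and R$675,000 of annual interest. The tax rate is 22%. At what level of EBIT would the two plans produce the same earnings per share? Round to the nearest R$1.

R$1,519,483

Set EPS_A = EPS_B: (EBIT − R$55,000)(1 − 0.22) ÷ 1,370,000 = (EBIT − R$675,000)(1 − 0.22) ÷ 790,000.
Cancelling (1 − t) and cross-multiplying: 790,000·(EBIT − 55,000) = 1,370,000·(EBIT − 675,000).
EBIT × (1,370,000 − 790,000) = 675,000 × 1,370,000 − 55,000 × 790,000 = 881,300,000,000, so EBIT = 881,300,000,000 ÷ 580,000 = 1,519,482.76.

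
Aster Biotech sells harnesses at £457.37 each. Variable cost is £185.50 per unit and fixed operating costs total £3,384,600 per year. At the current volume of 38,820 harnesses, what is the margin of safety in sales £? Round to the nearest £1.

Contribution margin per unit = £457.37 − £185.50 = £271.87. Break-even units = £3,384,600 ÷ £271.87 = 12,449.33; break-even revenue = 12,449.33 × £457.37 = £5,693,951.16.
Current sales = 38,820 × £457.37 = £17,755,103.40.
Margin of safety = £17,755,103.40 − £5,693,951.16 = £12,061,152.

£12,061,152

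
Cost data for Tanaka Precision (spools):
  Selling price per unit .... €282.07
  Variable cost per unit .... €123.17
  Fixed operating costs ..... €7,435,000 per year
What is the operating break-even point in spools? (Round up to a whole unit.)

Unit CM = price − variable cost = €282.07 − €123.17 = €158.90.
Break-even volume = fixed costs ÷ CM per unit = €7,435,000 ÷ €158.90 = 46,790.43, so 46,791 spools.

46,791 spools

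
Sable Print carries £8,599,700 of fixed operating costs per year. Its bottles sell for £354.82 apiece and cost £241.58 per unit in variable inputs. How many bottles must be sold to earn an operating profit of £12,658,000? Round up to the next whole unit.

Each unit contributes £354.82 − £241.58 = £113.24.
Need Q such that Q × £113.24 − £8,599,700 = £12,658,000, i.e. Q = £21,257,700 / £113.24 = 187,722.54 → 187,723.

187,723 bottles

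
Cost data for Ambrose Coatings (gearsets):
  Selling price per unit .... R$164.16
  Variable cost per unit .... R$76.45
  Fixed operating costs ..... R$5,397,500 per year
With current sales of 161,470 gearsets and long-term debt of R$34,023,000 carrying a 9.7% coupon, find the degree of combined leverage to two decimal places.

2.59

Contribution at this volume is 161,470 × R$87.71 = R$14,162,533.70.
Subtracting fixed costs: EBIT = R$14,162,533.70 − R$5,397,500 = R$8,765,033.70. Interest = R$3,300,231.00.
DOL = R$14,162,533.70 ÷ R$8,765,033.70 = 1.6158; DFL = R$8,765,033.70 ÷ R$5,464,802.70 = 1.6039.
Combined leverage = 1.6158 × 1.6039 = 2.5916.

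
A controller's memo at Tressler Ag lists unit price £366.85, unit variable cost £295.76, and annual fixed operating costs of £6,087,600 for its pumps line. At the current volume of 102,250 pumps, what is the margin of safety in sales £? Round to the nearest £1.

£6,096,204

Each unit contributes £366.85 − £295.76 = £71.09. Break-even units = £6,087,600 ÷ £71.09 = 85,632.30; break-even revenue = 85,632.30 × £366.85 = £31,414,208.19.
Actual sales revenue = 102,250 × £366.85 = £37,510,412.50.
Margin of safety = £37,510,412.50 − £31,414,208.19 = £6,096,204.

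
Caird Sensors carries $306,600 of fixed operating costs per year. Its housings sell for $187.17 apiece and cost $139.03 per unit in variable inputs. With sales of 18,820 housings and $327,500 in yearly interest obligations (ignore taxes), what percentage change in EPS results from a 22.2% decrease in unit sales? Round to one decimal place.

-74.0%

Total contribution margin = 18,820 × $48.14 = $905,994.80.
EBIT = $905,994.80 − $306,600 = $599,394.80.
After interest of $327,500.00, pre-tax earnings = $271,894.80.
Degree of combined leverage = contribution ÷ (EBIT − I) = $905,994.80 ÷ $271,894.80 = 3.3322.
%ΔEPS = DCL × %ΔSales = 3.3322 × -22.2% = -74.0%.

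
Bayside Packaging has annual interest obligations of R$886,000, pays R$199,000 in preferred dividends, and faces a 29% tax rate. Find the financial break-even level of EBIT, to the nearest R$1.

R$1,166,282

Preferred dividends are paid after tax, so their pre-tax equivalent is R$199,000 ÷ (1 − 0.29) = R$280,281.69.
EPS = 0 when EBIT covers interest plus the pre-tax preferred burden: R$886,000 + R$280,281.69 = R$1,166,281.69.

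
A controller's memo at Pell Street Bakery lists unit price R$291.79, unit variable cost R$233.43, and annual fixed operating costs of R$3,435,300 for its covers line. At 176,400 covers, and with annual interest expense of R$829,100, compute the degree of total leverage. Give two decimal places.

1.71

Total contribution margin = 176,400 × R$58.36 = R$10,294,704.00.
Subtracting fixed costs: EBIT = R$10,294,704.00 − R$3,435,300 = R$6,859,404.00. Interest = R$829,100.00.
DOL = R$10,294,704.00 ÷ R$6,859,404.00 = 1.5008; DFL = R$6,859,404.00 ÷ R$6,030,304.00 = 1.1375.
Combined leverage = 1.5008 × 1.1375 = 1.7072.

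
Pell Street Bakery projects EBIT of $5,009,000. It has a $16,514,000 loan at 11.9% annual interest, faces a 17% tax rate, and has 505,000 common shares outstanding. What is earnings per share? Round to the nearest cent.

$5.00

Interest = $1,965,166.00, so EBT = $5,009,000 − $1,965,166.00 = $3,043,834.00.
Net income = $3,043,834.00 × (1 − 0.17) = $2,526,382.22.
EPS = $2,526,382.22 ÷ 505,000 = $5.00.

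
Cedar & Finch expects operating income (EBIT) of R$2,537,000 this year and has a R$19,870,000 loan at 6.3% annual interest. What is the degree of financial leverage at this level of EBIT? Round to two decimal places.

1.97

Annual interest charges come to R$1,251,810.00.
DFL = EBIT ÷ (EBIT − I) = R$2,537,000 ÷ (R$2,537,000 − R$1,251,810.00) = R$2,537,000 ÷ R$1,285,190.00 = 1.9740.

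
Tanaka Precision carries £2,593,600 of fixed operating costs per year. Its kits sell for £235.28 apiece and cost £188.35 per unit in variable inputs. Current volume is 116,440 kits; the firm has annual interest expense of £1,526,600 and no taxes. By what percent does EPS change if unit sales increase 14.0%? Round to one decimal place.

+56.9%

At 116,440 units, contribution = 116,440 × £46.93 = £5,464,529.20.
Subtracting fixed costs: EBIT = £5,464,529.20 − £2,593,600 = £2,870,929.20.
Interest = £1,526,600.00, so EBIT − I = £1,344,329.20.
Degree of combined leverage = contribution ÷ (EBIT − I) = £5,464,529.20 ÷ £1,344,329.20 = 4.0649.
%ΔEPS = DCL × %ΔSales = 4.0649 × +14.0% = +56.9%.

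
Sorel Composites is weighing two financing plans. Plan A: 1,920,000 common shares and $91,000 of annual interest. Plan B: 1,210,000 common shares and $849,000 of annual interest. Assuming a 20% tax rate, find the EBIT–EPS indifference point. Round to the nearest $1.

$2,140,803

At indifference, (EBIT − 91,000)(1 − t)/1,920,000 = (EBIT − 849,000)(1 − t)/1,210,000.
The (1 − t) factor cancels: (EBIT − 91,000) × 1,210,000 = (EBIT − 849,000) × 1,920,000.
EBIT × (1,920,000 − 1,210,000) = 849,000 × 1,920,000 − 91,000 × 1,210,000 = 1,519,970,000,000, so EBIT = 1,519,970,000,000 ÷ 710,000 = 2,140,802.82.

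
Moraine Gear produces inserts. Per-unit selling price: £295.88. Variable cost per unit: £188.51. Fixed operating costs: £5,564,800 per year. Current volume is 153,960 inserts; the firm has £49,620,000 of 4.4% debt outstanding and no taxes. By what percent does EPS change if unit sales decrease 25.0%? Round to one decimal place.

Contribution at this volume is 153,960 × £107.37 = £16,530,685.20.
EBIT = £16,530,685.20 − £5,564,800 = £10,965,885.20.
Interest = £2,183,280.00, so EBIT − I = £8,782,605.20.
Degree of combined leverage = contribution ÷ (EBIT − I) = £16,530,685.20 ÷ £8,782,605.20 = 1.8822.
%ΔEPS = DCL × %ΔSales = 1.8822 × -25.0% = -47.1%.

-47.1%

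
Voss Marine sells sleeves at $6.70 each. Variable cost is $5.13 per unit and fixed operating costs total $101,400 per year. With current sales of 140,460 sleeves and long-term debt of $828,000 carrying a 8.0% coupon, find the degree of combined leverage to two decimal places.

At 140,460 units, contribution = 140,460 × $1.57 = $220,522.20.
Operating income = contribution − fixed costs = $220,522.20 − $101,400 = $119,122.20. Interest = $66,240.00.
DOL = $220,522.20 ÷ $119,122.20 = 1.8512; DFL = $119,122.20 ÷ $52,882.20 = 2.2526.
DCL = DOL × DFL = 1.8512 × 2.2526 = 4.1700.

4.17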